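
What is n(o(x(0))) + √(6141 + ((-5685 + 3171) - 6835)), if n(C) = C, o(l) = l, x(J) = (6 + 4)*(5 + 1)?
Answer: 60 + 2*I*√802 ≈ 60.0 + 56.639*I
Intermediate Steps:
x(J) = 60 (x(J) = 10*6 = 60)
n(o(x(0))) + √(6141 + ((-5685 + 3171) - 6835)) = 60 + √(6141 + ((-5685 + 3171) - 6835)) = 60 + √(6141 + (-2514 - 6835)) = 60 + √(6141 - 9349) = 60 + √(-3208) = 60 + 2*I*√802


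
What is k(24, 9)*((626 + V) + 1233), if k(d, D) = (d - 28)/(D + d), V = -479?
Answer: -1840/11 ≈ -167.27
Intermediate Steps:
k(d, D) = (-28 + d)/(D + d)
k(24, 9)*((626 + V) + 1233) = ((-28 + 24)/(9 + 24))*((626 - 479) + 1233) = (-4/33)*(147 + 1233) = ((1/33)*(-4))*1380 = -4/33*1380 = -1840/11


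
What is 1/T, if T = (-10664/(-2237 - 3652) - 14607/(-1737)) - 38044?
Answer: -1136577/43228319389 ≈ -2.6292e-5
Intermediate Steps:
T = -43228319389/1136577 (T = (-10664/(-5889) - 14607*(-1/1737)) - 38044 = (-10664*(-1/5889) + 1623/193) - 38044 = (10664/5889 + 1623/193) - 38044 = 11615999/1136577 - 38044 = -43228319389/1136577 ≈ -38034.)
1/T = 1/(-43228319389/1136577) = -1136577/43228319389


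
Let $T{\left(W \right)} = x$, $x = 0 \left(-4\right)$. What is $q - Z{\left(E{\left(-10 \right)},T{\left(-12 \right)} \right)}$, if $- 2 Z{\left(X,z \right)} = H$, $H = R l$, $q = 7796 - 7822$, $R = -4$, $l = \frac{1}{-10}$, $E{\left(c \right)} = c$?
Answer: $- \frac{129}{5} \approx -25.8$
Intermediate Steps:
$l = - \frac{1}{10} \approx -0.1$
$x = 0$
$T{\left(W \right)} = 0$
$q = -26$
$H = \frac{2}{5}$ ($H = \left(-4\right) \left(- \frac{1}{10}\right) = \frac{2}{5} \approx 0.4$)
$Z{\left(X,z \right)} = - \frac{1}{5}$ ($Z{\left(X,z \right)} = \left(- \frac{1}{2}\right) \frac{2}{5} = - \frac{1}{5}$)
$q - Z{\left(E{\left(-10 \right)},T{\left(-12 \right)} \right)} = -26 - - \frac{1}{5} = -26 + \frac{1}{5} = - \frac{129}{5}$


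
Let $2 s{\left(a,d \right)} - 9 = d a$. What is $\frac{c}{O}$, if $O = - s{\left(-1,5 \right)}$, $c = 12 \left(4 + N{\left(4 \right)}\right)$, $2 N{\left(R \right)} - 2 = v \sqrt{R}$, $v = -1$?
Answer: $-24$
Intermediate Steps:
$s{\left(a,d \right)} = \frac{9}{2} + \frac{a d}{2}$ ($s{\left(a,d \right)} = \frac{9}{2} + \frac{d a}{2} = \frac{9}{2} + \frac{a d}{2}$)
$N{\left(R \right)} = 1 - \frac{\sqrt{R}}{2}$ ($N{\left(R \right)} = 1 + \frac{\left(-1\right) \sqrt{R}}{2} = 1 - \frac{\sqrt{R}}{2}$)
$c = 48$ ($c = 12 \left(4 + \left(1 - \frac{\sqrt{4}}{2}\right)\right) = 12 \left(4 + \left(1 - 1\right)\right) = 12 \left(4 + 0\right) = 12 \cdot 4 = 48$)
$O = -2$ ($O = - (\frac{9}{2} + \frac{1}{2} \left(-1\right) 5) = - (\frac{9}{2} - \frac{5}{2}) = \left(-1\right) 2 = -2$)
$\frac{c}{O} = \frac{48}{-2} = 48 \left(- \frac{1}{2}\right) = -24$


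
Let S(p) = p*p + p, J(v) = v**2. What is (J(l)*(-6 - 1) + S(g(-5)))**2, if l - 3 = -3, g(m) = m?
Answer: 400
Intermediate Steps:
l = 0 (l = 3 - 3 = 0)
S(p) = p + p**2 (S(p) = p**2 + p = p + p**2)
(J(l)*(-6 - 1) + S(g(-5)))**2 = (0**2*(-6 - 1) - 5*(1 - 5))**2 = (0*(-7) - 5*(-4))**2 = (0 + 20)**2 = 20**2 = 400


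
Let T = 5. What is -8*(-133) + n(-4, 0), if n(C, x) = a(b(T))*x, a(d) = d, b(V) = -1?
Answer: 1064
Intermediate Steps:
n(C, x) = -x
-8*(-133) + n(-4, 0) = -8*(-133) - 1*0 = 1064 + 0 = 1064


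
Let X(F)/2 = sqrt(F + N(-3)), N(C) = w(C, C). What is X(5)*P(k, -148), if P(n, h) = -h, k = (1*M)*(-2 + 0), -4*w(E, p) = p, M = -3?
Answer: 148*sqrt(23) ≈ 709.78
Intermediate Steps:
w(E, p) = -p/4
N(C) = -C/4
k = 6 (k = (1*(-3))*(-2 + 0) = -3*(-2) = 6)
X(F) = 2*sqrt(3/4 + F) (X(F) = 2*sqrt(F - 1/4*(-3)) = 2*sqrt(F + 3/4) = 2*sqrt(3/4 + F))
X(5)*P(k, -148) = sqrt(3 + 4*5)*(-1*(-148)) = sqrt(3 + 20)*148 = sqrt(23)*148 = 148*sqrt(23)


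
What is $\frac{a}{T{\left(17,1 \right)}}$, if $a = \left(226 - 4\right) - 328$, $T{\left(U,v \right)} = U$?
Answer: $- \frac{106}{17} \approx -6.2353$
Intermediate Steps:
$a = -106$ ($a = 222 - 328 = -106$)
$\frac{a}{T{\left(17,1 \right)}} = - \frac{106}{17}$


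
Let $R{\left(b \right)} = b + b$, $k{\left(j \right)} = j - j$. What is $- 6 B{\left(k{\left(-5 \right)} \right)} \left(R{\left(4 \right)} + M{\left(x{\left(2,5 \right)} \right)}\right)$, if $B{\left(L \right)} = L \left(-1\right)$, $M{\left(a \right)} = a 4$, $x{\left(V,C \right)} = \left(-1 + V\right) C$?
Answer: $0$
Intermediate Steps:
$x{\left(V,C \right)} = C \left(-1 + V\right)$
$k{\left(j \right)} = 0$
$M{\left(a \right)} = 4 a$
$B{\left(L \right)} = - L$
$R{\left(b \right)} = 2 b$
$- 6 B{\left(k{\left(-5 \right)} \right)} \left(R{\left(4 \right)} + M{\left(x{\left(2,5 \right)} \right)}\right) = - 6 \left(\left(-1\right) 0\right) \left(2 \cdot 4 + 4 \cdot 5 \left(-1 + 2\right)\right) = \left(-6\right) 0 \left(8 + 4 \cdot 5 \cdot 1\right) = 0 \left(8 + 4 \cdot 5\right) = 0 \left(8 + 20\right) = 0 \cdot 28 = 0$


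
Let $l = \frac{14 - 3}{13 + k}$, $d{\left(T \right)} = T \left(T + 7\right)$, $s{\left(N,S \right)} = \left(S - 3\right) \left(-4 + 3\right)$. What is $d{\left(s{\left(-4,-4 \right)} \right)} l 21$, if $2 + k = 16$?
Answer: $\frac{7546}{9} \approx 838.44$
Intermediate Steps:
$k = 14$ ($k = -2 + 16 = 14$)
$s{\left(N,S \right)} = 3 - S$ ($s{\left(N,S \right)} = \left(-3 + S\right) \left(-1\right) = 3 - S$)
$d{\left(T \right)} = T \left(7 + T\right)$
$l = \frac{11}{27}$ ($l = \frac{14 - 3}{13 + 14} = \frac{11}{27} \approx 0.40741$)
$d{\left(s{\left(-4,-4 \right)} \right)} l 21 = \left(3 - -4\right) \left(7 + \left(3 - -4\right)\right) \frac{11}{27} \cdot 21 = \left(3 + 4\right) \left(7 + \left(3 + 4\right)\right) \frac{11}{27} \cdot 21 = 7 \left(7 + 7\right) \frac{11}{27} \cdot 21 = 7 \cdot 14 \cdot \frac{11}{27} \cdot 21 = 98 \cdot \frac{11}{27} \cdot 21 = \frac{1078}{27} \cdot 21 = \frac{7546}{9}$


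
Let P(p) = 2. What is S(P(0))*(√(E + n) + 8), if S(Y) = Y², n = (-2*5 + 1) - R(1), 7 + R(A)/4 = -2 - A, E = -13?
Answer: 32 + 12*√2 ≈ 48.971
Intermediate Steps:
R(A) = -36 - 4*A (R(A) = -28 + 4*(-2 - A) = -28 + (-8 - 4*A) = -36 - 4*A)
n = 31 (n = (-2*5 + 1) - (-36 - 4*1) = (-10 + 1) - (-36 - 4) = -9 - 1*(-40) = -9 + 40 = 31)
S(P(0))*(√(E + n) + 8) = 2²*(√(-13 + 31) + 8) = 4*(√18 + 8) = 4*(3*√2 + 8) = 4*(8 + 3*√2) = 32 + 12*√2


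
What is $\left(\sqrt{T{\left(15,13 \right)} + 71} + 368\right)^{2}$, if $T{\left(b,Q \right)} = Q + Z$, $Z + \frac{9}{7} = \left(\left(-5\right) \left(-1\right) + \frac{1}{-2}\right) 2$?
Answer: $\frac{\left(2576 + \sqrt{4494}\right)^{2}}{49} \approx 1.4256 \cdot 10^{5}$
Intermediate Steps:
$Z = \frac{54}{7}$ ($Z = - \frac{9}{7} + \left(\left(-5\right) \left(-1\right) + \frac{1}{-2}\right) 2 = - \frac{9}{7} + \left(5 - \frac{1}{2}\right) 2 = - \frac{9}{7} + \frac{9}{2} \cdot 2 = - \frac{9}{7} + 9 = \frac{54}{7} \approx 7.7143$)
$T{\left(b,Q \right)} = \frac{54}{7} + Q$ ($T{\left(b,Q \right)} = Q + \frac{54}{7} = \frac{54}{7} + Q$)
$\left(\sqrt{T{\left(15,13 \right)} + 71} + 368\right)^{2} = \left(\sqrt{\left(\frac{54}{7} + 13\right) + 71} + 368\right)^{2} = \left(\sqrt{\frac{145}{7} + 71} + 368\right)^{2} = \left(\sqrt{\frac{642}{7}} + 368\right)^{2} = \left(\frac{\sqrt{4494}}{7} + 368\right)^{2} = \left(368 + \frac{\sqrt{4494}}{7}\right)^{2}$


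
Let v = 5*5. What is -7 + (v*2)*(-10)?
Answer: -507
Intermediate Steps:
v = 25
-7 + (v*2)*(-10) = -7 + (25*2)*(-10) = -7 + 50*(-10) = -7 - 500 = -507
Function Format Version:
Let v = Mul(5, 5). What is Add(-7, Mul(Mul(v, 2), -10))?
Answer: -507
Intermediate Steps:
v = 25
Add(-7, Mul(Mul(v, 2), -10)) = Add(-7, Mul(Mul(25, 2), -10)) = Add(-7, Mul(50, -10)) = Add(-7, -500) = -507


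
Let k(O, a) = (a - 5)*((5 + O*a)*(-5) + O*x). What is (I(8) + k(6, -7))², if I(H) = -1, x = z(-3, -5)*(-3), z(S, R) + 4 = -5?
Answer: 17347225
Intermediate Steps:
z(S, R) = -9 (z(S, R) = -4 - 5 = -9)
x = 27 (x = -9*(-3) = 27)
k(O, a) = (-5 + a)*(-25 + 27*O - 5*O*a) (k(O, a) = (a - 5)*((5 + O*a)*(-5) + O*27) = (-5 + a)*((-25 - 5*O*a) + 27*O) = (-5 + a)*(-25 + 27*O - 5*O*a))
(I(8) + k(6, -7))² = (-1 + (125 - 135*6 - 25*(-7) - 5*6*(-7)² + 52*6*(-7)))² = (-1 + (125 - 810 + 175 - 5*6*49 - 2184))² = (-1 + (125 - 810 + 175 - 1470 - 2184))² = (-1 - 4164)² = (-4165)² = 17347225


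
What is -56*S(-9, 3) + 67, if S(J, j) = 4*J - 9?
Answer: 2587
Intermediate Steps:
S(J, j) = -9 + 4*J
-56*S(-9, 3) + 67 = -56*(-9 + 4*(-9)) + 67 = -56*(-9 - 36) + 67 = -56*(-45) + 67 = 2520 + 67 = 2587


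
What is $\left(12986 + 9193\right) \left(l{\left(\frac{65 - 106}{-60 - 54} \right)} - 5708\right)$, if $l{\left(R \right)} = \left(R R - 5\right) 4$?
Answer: $- \frac{137573313263}{1083} \approx -1.2703 \cdot 10^{8}$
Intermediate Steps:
$l{\left(R \right)} = -20 + 4 R^{2}$ ($l{\left(R \right)} = \left(R^{2} - 5\right) 4 = \left(-5 + R^{2}\right) 4 = -20 + 4 R^{2}$)
$\left(12986 + 9193\right) \left(l{\left(\frac{65 - 106}{-60 - 54} \right)} - 5708\right) = \left(12986 + 9193\right) \left(\left(-20 + 4 \left(\frac{65 - 106}{-60 - 54}\right)^{2}\right) - 5708\right) = 22179 \left(\left(-20 + 4 \left(- \frac{41}{-114}\right)^{2}\right) - 5708\right) = 22179 \left(\left(-20 + 4 \left(\left(-41\right) \left(- \frac{1}{114}\right)\right)^{2}\right) - 5708\right) = 22179 \left(\left(-20 + 4 \left(\frac{41}{114}\right)^{2}\right) - 5708\right) = 22179 \left(\left(-20 + 4 \cdot \frac{1681}{12996}\right) - 5708\right) = 22179 \left(\left(-20 + \frac{1681}{3249}\right) - 5708\right) = 22179 \left(- \frac{63299}{3249} - 5708\right) = 22179 \left(- \frac{18608591}{3249}\right) = - \frac{137573313263}{1083}$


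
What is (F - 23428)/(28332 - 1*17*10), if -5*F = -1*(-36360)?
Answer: -15350/14081 ≈ -1.0901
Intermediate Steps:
F = -7272 (F = -(-1)*(-36360)/5 = -⅕*36360 = -7272)
(F - 23428)/(28332 - 1*17*10) = (-7272 - 23428)/(28332 - 1*17*10) = -30700/(28332 - 17*10) = -30700/(28332 - 170) = -30700/28162 = -30700*1/28162 = -15350/14081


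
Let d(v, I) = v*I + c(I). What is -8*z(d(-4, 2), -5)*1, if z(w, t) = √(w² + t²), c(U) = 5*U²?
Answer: -104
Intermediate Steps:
d(v, I) = 5*I² + I*v (d(v, I) = v*I + 5*I² = I*v + 5*I² = 5*I² + I*v)
z(w, t) = √(t² + w²)
-8*z(d(-4, 2), -5)*1 = -8*√((-5)² + (2*(-4 + 5*2))²)*1 = -8*√(25 + (2*(-4 + 10))²)*1 = -8*√(25 + (2*6)²)*1 = -8*√(25 + 12²)*1 = -8*√(25 + 144)*1 = -8*√169*1 = -8*13*1 = -104*1 = -104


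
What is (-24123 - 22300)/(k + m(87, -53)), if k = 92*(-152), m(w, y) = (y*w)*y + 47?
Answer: -46423/230446 ≈ -0.20145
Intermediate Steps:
m(w, y) = 47 + w*y² (m(w, y) = (w*y)*y + 47 = w*y² + 47 = 47 + w*y²)
k = -13984
(-24123 - 22300)/(k + m(87, -53)) = (-24123 - 22300)/(-13984 + (47 + 87*(-53)²)) = -46423/(-13984 + (47 + 87*2809)) = -46423/(-13984 + (47 + 244383)) = -46423/(-13984 + 244430) = -46423/230446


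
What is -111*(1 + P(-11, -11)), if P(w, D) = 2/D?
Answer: -999/11 ≈ -90.818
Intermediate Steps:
-111*(1 + P(-11, -11)) = -111*(1 + 2/(-11)) = -111*(1 + 2*(-1/11)) = -111*(1 - 2/11) = -111*9/11 = -999/11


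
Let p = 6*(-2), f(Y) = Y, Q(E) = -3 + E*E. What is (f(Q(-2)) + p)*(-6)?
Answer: 66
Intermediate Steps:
Q(E) = -3 + E²
p = -12
(f(Q(-2)) + p)*(-6) = ((-3 + (-2)²) - 12)*(-6) = ((-3 + 4) - 12)*(-6) = (1 - 12)*(-6) = -11*(-6) = 66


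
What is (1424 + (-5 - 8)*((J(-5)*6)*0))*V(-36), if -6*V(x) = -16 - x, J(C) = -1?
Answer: -14240/3 ≈ -4746.7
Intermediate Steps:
V(x) = 8/3 + x/6 (V(x) = -(-16 - x)/6 = 8/3 + x/6)
(1424 + (-5 - 8)*((J(-5)*6)*0))*V(-36) = (1424 + (-5 - 8)*(-1*6*0))*(8/3 + (1/6)*(-36)) = (1424 - (-78)*0)*(8/3 - 6) = (1424 - 13*0)*(-10/3) = (1424 + 0)*(-10/3) = 1424*(-10/3) = -14240/3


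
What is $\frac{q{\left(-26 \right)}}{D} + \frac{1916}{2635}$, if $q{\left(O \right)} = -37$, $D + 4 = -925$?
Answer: $\frac{1877459}{2447915} \approx 0.76696$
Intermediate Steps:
$D = -929$ ($D = -4 - 925 = -929$)
$\frac{q{\left(-26 \right)}}{D} + \frac{1916}{2635} = - \frac{37}{-929} + \frac{1916}{2635} = \left(-37\right) \left(- \frac{1}{929}\right) + 1916 \cdot \frac{1}{2635} = \frac{37}{929} + \frac{1916}{2635} = \frac{1877459}{2447915}$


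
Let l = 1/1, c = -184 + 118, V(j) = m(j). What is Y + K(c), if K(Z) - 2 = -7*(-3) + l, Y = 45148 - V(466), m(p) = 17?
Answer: 45155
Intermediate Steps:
V(j) = 17
Y = 45131 (Y = 45148 - 1*17 = 45148 - 17 = 45131)
c = -66
l = 1
K(Z) = 24 (K(Z) = 2 + (-7*(-3) + 1) = 2 + (21 + 1) = 2 + 22 = 24)
Y + K(c) = 45131 + 24 = 45155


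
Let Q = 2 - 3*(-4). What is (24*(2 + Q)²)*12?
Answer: 73728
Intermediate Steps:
Q = 14 (Q = 2 + 12 = 14)
(24*(2 + Q)²)*12 = (24*(2 + 14)²)*12 = (24*16²)*12 = (24*256)*12 = 6144*12 = 73728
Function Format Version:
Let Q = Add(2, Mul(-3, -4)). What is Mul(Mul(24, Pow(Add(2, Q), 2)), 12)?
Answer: 73728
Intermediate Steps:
Q = 14 (Q = Add(2, 12) = 14)
Mul(Mul(24, Pow(Add(2, Q), 2)), 12) = Mul(Mul(24, Pow(Add(2, 14), 2)), 12) = Mul(Mul(24, Pow(16, 2)), 12) = Mul(Mul(24, 256), 12) = Mul(6144, 12) = 73728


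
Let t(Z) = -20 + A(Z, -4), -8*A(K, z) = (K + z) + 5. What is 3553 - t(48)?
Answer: 28633/8 ≈ 3579.1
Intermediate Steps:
A(K, z) = -5/8 - K/8 - z/8 (A(K, z) = -((K + z) + 5)/8 = -(5 + K + z)/8 = -5/8 - K/8 - z/8)
t(Z) = -161/8 - Z/8 (t(Z) = -20 + (-5/8 - Z/8 - ⅛*(-4)) = -20 + (-5/8 - Z/8 + ½) = -20 + (-⅛ - Z/8) = -161/8 - Z/8)
3553 - t(48) = 3553 - (-161/8 - ⅛*48) = 3553 - (-161/8 - 6) = 3553 - 1*(-209/8) = 3553 + 209/8 = 28633/8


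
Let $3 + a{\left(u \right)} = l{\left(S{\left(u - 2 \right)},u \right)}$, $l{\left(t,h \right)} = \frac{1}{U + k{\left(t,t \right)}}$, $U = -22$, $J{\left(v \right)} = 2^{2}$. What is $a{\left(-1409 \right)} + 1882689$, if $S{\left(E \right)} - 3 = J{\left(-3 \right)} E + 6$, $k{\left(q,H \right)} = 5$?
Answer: $\frac{32005661}{17} \approx 1.8827 \cdot 10^{6}$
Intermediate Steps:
$J{\left(v \right)} = 4$
$S{\left(E \right)} = 9 + 4 E$ ($S{\left(E \right)} = 3 + \left(4 E + 6\right) = 3 + \left(6 + 4 E\right) = 9 + 4 E$)
$l{\left(t,h \right)} = - \frac{1}{17}$ ($l{\left(t,h \right)} = \frac{1}{-22 + 5} = \frac{1}{-17} = - \frac{1}{17}$)
$a{\left(u \right)} = - \frac{52}{17}$ ($a{\left(u \right)} = -3 - \frac{1}{17} = - \frac{52}{17}$)
$a{\left(-1409 \right)} + 1882689 = - \frac{52}{17} + 1882689 = \frac{32005661}{17}$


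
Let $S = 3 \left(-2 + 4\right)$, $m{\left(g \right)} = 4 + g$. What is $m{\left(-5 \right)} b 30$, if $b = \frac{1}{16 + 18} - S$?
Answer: $\frac{3045}{17} \approx 179.12$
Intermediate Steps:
$S = 6$ ($S = 3 \cdot 2 = 6$)
$b = - \frac{203}{34}$ ($b = \frac{1}{16 + 18} - 6 = \frac{1}{34} - 6 = - \frac{203}{34} \approx -5.9706$)
$m{\left(-5 \right)} b 30 = \left(4 - 5\right) \left(- \frac{203}{34}\right) 30 = \left(-1\right) \left(- \frac{203}{34}\right) 30 = \frac{203}{34} \cdot 30 = \frac{3045}{17}$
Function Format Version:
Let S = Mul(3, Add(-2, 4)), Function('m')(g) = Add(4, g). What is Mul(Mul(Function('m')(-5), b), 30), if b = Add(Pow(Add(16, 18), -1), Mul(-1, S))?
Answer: Rational(3045, 17) ≈ 179.12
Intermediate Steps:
S = 6 (S = Mul(3, 2) = 6)
b = Rational(-203, 34) (b = Add(Pow(Add(16, 18), -1), Mul(-1, 6)) = Add(Pow(34, -1), -6) = Add(Rational(1, 34), -6) = Rational(-203, 34) ≈ -5.9706)
Mul(Mul(Function('m')(-5), b), 30) = Mul(Mul(Add(4, -5), Rational(-203, 34)), 30) = Mul(Mul(-1, Rational(-203, 34)), 30) = Mul(Rational(203, 34), 30) = Rational(3045, 17)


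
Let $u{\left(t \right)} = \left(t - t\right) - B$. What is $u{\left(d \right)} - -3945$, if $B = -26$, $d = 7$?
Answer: $3971$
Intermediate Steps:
$u{\left(t \right)} = 26$ ($u{\left(t \right)} = \left(t - t\right) - -26 = 0 + 26 = 26$)
$u{\left(d \right)} - -3945 = 26 - -3945 = 26 + 3945 = 3971$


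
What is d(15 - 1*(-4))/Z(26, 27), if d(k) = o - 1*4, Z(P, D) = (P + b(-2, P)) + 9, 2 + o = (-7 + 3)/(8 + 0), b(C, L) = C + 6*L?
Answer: -13/378 ≈ -0.034392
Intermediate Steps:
o = -5/2 (o = -2 + (-7 + 3)/(8 + 0) = -2 - 4/8 = -2 - 4*1/8 = -2 - 1/2 = -5/2 ≈ -2.5000)
Z(P, D) = 7 + 7*P (Z(P, D) = (P + (-2 + 6*P)) + 9 = (-2 + 7*P) + 9 = 7 + 7*P)
d(k) = -13/2 (d(k) = -5/2 - 1*4 = -5/2 - 4 = -13/2)
d(15 - 1*(-4))/Z(26, 27) = -13/(2*(7 + 7*26)) = -13/(2*(7 + 182)) = -13/2/189 = -13/2*1/189 = -13/378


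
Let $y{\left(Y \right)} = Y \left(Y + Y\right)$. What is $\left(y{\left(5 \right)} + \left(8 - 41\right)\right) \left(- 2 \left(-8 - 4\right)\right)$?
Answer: $408$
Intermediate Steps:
$y{\left(Y \right)} = 2 Y^{2}$ ($y{\left(Y \right)} = Y 2 Y = 2 Y^{2}$)
$\left(y{\left(5 \right)} + \left(8 - 41\right)\right) \left(- 2 \left(-8 - 4\right)\right) = \left(2 \cdot 5^{2} + \left(8 - 41\right)\right) \left(- 2 \left(-8 - 4\right)\right) = \left(2 \cdot 25 - 33\right) \left(\left(-2\right) \left(-12\right)\right) = \left(50 - 33\right) 24 = 17 \cdot 24 = 408$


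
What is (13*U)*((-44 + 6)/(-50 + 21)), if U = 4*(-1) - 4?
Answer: -3952/29 ≈ -136.28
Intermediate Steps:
U = -8 (U = -4 - 4 = -8)
(13*U)*((-44 + 6)/(-50 + 21)) = (13*(-8))*((-44 + 6)/(-50 + 21)) = -(-3952)/(-29) = -(-3952)*(-1)/29 = -104*38/29 = -3952/29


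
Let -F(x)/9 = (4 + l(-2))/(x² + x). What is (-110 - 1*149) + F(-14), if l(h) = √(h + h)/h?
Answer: -23587/91 + 9*I/182 ≈ -259.2 + 0.049451*I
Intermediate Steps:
l(h) = √2/√h (l(h) = √(2*h)/h = (√2*√h)/h = √2/√h)
F(x) = -9*(4 - I)/(x + x²) (F(x) = -9*(4 + √2/√(-2))/(x² + x) = -9*(4 + √2*(-I*√2/2))/(x + x²) = -9*(4 - I)/(x + x²))
(-110 - 1*149) + F(-14) = (-110 - 1*149) + 9*(-4 + I)/(-14*(1 - 14)) = (-110 - 149) + 9*(-1/14)*(-4 + I)/(-13) = -259 + 9*(-1/14)*(-1/13)*(-4 + I) = -259 + (-18/91 + 9*I/182) = -23587/91 + 9*I/182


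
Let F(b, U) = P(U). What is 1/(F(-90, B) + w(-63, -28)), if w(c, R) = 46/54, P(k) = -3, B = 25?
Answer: -27/58 ≈ -0.46552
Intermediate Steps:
F(b, U) = -3
w(c, R) = 23/27 (w(c, R) = 46*(1/54) = 23/27)
1/(F(-90, B) + w(-63, -28)) = 1/(-3 + 23/27) = 1/(-58/27) = -27/58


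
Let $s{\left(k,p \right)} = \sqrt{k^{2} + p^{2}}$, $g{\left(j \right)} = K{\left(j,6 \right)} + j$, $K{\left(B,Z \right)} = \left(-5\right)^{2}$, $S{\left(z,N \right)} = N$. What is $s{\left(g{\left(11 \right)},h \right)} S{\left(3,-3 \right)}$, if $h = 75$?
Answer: $- 9 \sqrt{769} \approx -249.58$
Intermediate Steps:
$K{\left(B,Z \right)} = 25$
$g{\left(j \right)} = 25 + j$
$s{\left(g{\left(11 \right)},h \right)} S{\left(3,-3 \right)} = \sqrt{\left(25 + 11\right)^{2} + 75^{2}} \left(-3\right) = \sqrt{36^{2} + 5625} \left(-3\right) = \sqrt{1296 + 5625} \left(-3\right) = \sqrt{6921} \left(-3\right) = 3 \sqrt{769} \left(-3\right) = - 9 \sqrt{769}$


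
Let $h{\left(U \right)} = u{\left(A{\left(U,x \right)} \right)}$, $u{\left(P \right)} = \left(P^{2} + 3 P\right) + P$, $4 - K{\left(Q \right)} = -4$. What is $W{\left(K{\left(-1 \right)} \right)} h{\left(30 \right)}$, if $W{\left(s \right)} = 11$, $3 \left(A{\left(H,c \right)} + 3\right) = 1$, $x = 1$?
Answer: $- \frac{352}{9} \approx -39.111$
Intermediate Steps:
$K{\left(Q \right)} = 8$ ($K{\left(Q \right)} = 4 - -4 = 4 + 4 = 8$)
$A{\left(H,c \right)} = - \frac{8}{3}$ ($A{\left(H,c \right)} = -3 + \frac{1}{3} \cdot 1 = -3 + \frac{1}{3} = - \frac{8}{3}$)
$u{\left(P \right)} = P^{2} + 4 P$
$h{\left(U \right)} = - \frac{32}{9}$ ($h{\left(U \right)} = - \frac{8 \left(4 - \frac{8}{3}\right)}{3} = \left(- \frac{8}{3}\right) \frac{4}{3} = - \frac{32}{9}$)
$W{\left(K{\left(-1 \right)} \right)} h{\left(30 \right)} = 11 \left(- \frac{32}{9}\right) = - \frac{352}{9}$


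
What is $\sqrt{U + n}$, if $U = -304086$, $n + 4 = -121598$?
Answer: $2 i \sqrt{106422} \approx 652.45 i$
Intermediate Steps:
$n = -121602$ ($n = -4 - 121598 = -121602$)
$\sqrt{U + n} = \sqrt{-304086 - 121602} = \sqrt{-425688} = 2 i \sqrt{106422}$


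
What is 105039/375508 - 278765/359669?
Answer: -66899215529/135058586852 ≈ -0.49533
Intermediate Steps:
105039/375508 - 278765/359669 = -66899215529/135058586852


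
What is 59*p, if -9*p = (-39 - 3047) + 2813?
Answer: 5369/3 ≈ 1789.7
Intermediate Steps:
p = 91/3 (p = -((-39 - 3047) + 2813)/9 = -(-3086 + 2813)/9 = -⅑*(-273) = 91/3 ≈ 30.333)
59*p = 59*(91/3) = 5369/3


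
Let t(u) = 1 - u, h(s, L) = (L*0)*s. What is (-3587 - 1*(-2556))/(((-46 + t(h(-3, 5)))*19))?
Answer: 1031/855 ≈ 1.2058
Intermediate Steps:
h(s, L) = 0 (h(s, L) = 0*s = 0)
(-3587 - 1*(-2556))/(((-46 + t(h(-3, 5)))*19)) = (-3587 - 1*(-2556))/(((-46 + (1 - 1*0))*19)) = (-3587 + 2556)/(((-46 + (1 + 0))*19)) = -1031*1/(19*(-46 + 1)) = -1031/((-45*19)) = -1031/(-855) = -1031*(-1/855) = 1031/855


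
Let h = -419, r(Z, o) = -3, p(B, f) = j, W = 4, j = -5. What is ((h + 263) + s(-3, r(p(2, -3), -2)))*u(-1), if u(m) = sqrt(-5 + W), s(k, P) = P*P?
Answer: -147*I ≈ -147.0*I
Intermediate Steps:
p(B, f) = -5
s(k, P) = P**2
u(m) = I (u(m) = sqrt(-5 + 4) = sqrt(-1) = I)
((h + 263) + s(-3, r(p(2, -3), -2)))*u(-1) = ((-419 + 263) + (-3)**2)*I = (-156 + 9)*I = -147*I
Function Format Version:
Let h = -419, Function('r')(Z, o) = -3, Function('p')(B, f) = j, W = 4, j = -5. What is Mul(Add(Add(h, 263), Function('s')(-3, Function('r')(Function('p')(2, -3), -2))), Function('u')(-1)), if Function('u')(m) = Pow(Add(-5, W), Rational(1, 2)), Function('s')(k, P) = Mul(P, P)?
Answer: Mul(-147, I) ≈ Mul(-147.00, I)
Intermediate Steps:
Function('p')(B, f) = -5
Function('s')(k, P) = Pow(P, 2)
Function('u')(m) = I (Function('u')(m) = Pow(Add(-5, 4), Rational(1, 2)) = Pow(-1, Rational(1, 2)) = I)
Mul(Add(Add(h, 263), Function('s')(-3, Function('r')(Function('p')(2, -3), -2))), Function('u')(-1)) = Mul(Add(Add(-419, 263), Pow(-3, 2)), I) = Mul(Add(-156, 9), I) = Mul(-147, I)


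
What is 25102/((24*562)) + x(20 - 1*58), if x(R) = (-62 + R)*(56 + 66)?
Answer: -82264249/6744 ≈ -12198.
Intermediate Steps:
x(R) = -7564 + 122*R (x(R) = (-62 + R)*122 = -7564 + 122*R)
25102/((24*562)) + x(20 - 1*58) = 25102/((24*562)) + (-7564 + 122*(20 - 1*58)) = 25102/13488 + (-7564 + 122*(20 - 58)) = 25102*(1/13488) + (-7564 + 122*(-38)) = 12551/6744 + (-7564 - 4636) = 12551/6744 - 12200 = -82264249/6744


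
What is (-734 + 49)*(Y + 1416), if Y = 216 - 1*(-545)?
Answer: -1491245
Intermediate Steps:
Y = 761 (Y = 216 + 545 = 761)
(-734 + 49)*(Y + 1416) = (-734 + 49)*(761 + 1416) = -685*2177 = -1491245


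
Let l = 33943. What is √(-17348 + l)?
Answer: √16595 ≈ 128.82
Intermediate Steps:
√(-17348 + l) = √(-17348 + 33943) = √16595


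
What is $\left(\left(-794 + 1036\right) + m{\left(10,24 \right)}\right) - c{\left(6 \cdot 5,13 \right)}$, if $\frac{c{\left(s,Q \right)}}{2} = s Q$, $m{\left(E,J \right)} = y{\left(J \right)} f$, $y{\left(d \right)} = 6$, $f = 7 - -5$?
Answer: $-466$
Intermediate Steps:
$f = 12$ ($f = 7 + 5 = 12$)
$m{\left(E,J \right)} = 72$ ($m{\left(E,J \right)} = 6 \cdot 12 = 72$)
$c{\left(s,Q \right)} = 2 Q s$ ($c{\left(s,Q \right)} = 2 s Q = 2 Q s$)
$\left(\left(-794 + 1036\right) + m{\left(10,24 \right)}\right) - c{\left(6 \cdot 5,13 \right)} = \left(\left(-794 + 1036\right) + 72\right) - 2 \cdot 13 \cdot 6 \cdot 5 = \left(242 + 72\right) - 2 \cdot 13 \cdot 30 = 314 - 780 = -466$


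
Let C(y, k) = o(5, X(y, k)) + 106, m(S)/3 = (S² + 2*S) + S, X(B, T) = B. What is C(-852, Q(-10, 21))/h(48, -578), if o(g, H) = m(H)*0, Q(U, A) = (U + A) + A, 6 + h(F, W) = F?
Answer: 53/21 ≈ 2.5238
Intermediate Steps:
h(F, W) = -6 + F
m(S) = 3*S² + 9*S (m(S) = 3*((S² + 2*S) + S) = 3*(S² + 3*S) = 3*S² + 9*S)
Q(U, A) = U + 2*A (Q(U, A) = (A + U) + A = U + 2*A)
o(g, H) = 0 (o(g, H) = (3*H*(3 + H))*0 = 0)
C(y, k) = 106 (C(y, k) = 0 + 106 = 106)
C(-852, Q(-10, 21))/h(48, -578) = 106/(-6 + 48) = 106/42 = 106*(1/42) = 53/21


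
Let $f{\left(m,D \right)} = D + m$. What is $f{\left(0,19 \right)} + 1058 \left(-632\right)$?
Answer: $-668637$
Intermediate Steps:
$f{\left(0,19 \right)} + 1058 \left(-632\right) = \left(19 + 0\right) + 1058 \left(-632\right) = 19 - 668656 = -668637$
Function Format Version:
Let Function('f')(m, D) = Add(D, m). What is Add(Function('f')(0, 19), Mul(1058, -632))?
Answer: -668637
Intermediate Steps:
Add(Function('f')(0, 19), Mul(1058, -632)) = Add(Add(19, 0), Mul(1058, -632)) = Add(19, -668656) = -668637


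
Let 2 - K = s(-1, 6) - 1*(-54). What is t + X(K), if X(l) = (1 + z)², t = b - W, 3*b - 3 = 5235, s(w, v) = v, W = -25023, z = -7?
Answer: 26805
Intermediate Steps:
b = 1746 (b = 1 + (⅓)*5235 = 1 + 1745 = 1746)
K = -58 (K = 2 - (6 - 1*(-54)) = 2 - (6 + 54) = 2 - 1*60 = 2 - 60 = -58)
t = 26769 (t = 1746 - 1*(-25023) = 1746 + 25023 = 26769)
X(l) = 36 (X(l) = (1 - 7)² = (-6)² = 36)
t + X(K) = 26769 + 36 = 26805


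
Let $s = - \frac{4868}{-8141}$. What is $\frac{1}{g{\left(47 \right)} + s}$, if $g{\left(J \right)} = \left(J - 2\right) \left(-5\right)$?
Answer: $- \frac{8141}{1826857} \approx -0.0044563$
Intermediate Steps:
$g{\left(J \right)} = 10 - 5 J$ ($g{\left(J \right)} = \left(-2 + J\right) \left(-5\right) = 10 - 5 J$)
$s = \frac{4868}{8141}$ ($s = \left(-4868\right) \left(- \frac{1}{8141}\right) = \frac{4868}{8141} \approx 0.59796$)
$\frac{1}{g{\left(47 \right)} + s} = \frac{1}{\left(10 - 235\right) + \frac{4868}{8141}} = \frac{1}{-225 + \frac{4868}{8141}} = \frac{1}{- \frac{1826857}{8141}} = - \frac{8141}{1826857}$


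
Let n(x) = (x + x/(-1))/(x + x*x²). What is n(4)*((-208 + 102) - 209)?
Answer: 0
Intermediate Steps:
n(x) = 0 (n(x) = (x + x*(-1))/(x + x³) = (x - x)/(x + x³) = 0/(x + x³) = 0)
n(4)*((-208 + 102) - 209) = 0*((-208 + 102) - 209) = 0*(-106 - 209) = 0*(-315) = 0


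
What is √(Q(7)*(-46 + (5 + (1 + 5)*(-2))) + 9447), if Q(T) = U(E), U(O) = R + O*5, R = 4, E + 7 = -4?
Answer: 45*√6 ≈ 110.23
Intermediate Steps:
E = -11 (E = -7 - 4 = -11)
U(O) = 4 + 5*O (U(O) = 4 + O*5 = 4 + 5*O)
Q(T) = -51 (Q(T) = 4 + 5*(-11) = 4 - 55 = -51)
√(Q(7)*(-46 + (5 + (1 + 5)*(-2))) + 9447) = √(-51*(-46 + (5 + (1 + 5)*(-2))) + 9447) = √(-51*(-46 + (5 + 6*(-2))) + 9447) = √(-51*(-46 + (5 - 12)) + 9447) = √(-51*(-46 - 7) + 9447) = √(-51*(-53) + 9447) = √(2703 + 9447) = √12150 = 45*√6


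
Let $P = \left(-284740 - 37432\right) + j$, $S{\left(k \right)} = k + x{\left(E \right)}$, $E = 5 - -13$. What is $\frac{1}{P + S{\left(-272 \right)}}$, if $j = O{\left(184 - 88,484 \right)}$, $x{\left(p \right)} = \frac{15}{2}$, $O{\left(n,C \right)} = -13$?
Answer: $- \frac{2}{644899} \approx -3.1013 \cdot 10^{-6}$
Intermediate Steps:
$E = 18$ ($E = 5 + 13 = 18$)
$x{\left(p \right)} = \frac{15}{2}$ ($x{\left(p \right)} = 15 \cdot \frac{1}{2} = \frac{15}{2}$)
$j = -13$
$S{\left(k \right)} = \frac{15}{2} + k$ ($S{\left(k \right)} = k + \frac{15}{2} = \frac{15}{2} + k$)
$P = -322185$ ($P = \left(-284740 - 37432\right) - 13 = -322172 - 13 = -322185$)
$\frac{1}{P + S{\left(-272 \right)}} = \frac{1}{-322185 + \left(\frac{15}{2} - 272\right)} = \frac{1}{-322185 - \frac{529}{2}} = \frac{1}{- \frac{644899}{2}} = - \frac{2}{644899}$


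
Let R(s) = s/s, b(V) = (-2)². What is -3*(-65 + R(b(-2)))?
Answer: 192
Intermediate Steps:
b(V) = 4
R(s) = 1
-3*(-65 + R(b(-2))) = -3*(-65 + 1) = -3*(-64) = 192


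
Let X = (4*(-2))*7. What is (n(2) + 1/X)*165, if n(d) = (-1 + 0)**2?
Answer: 9075/56 ≈ 162.05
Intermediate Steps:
X = -56 (X = -8*7 = -56)
n(d) = 1 (n(d) = (-1)**2 = 1)
(n(2) + 1/X)*165 = (1 + 1/(-56))*165 = (1 - 1/56)*165 = (55/56)*165 = 9075/56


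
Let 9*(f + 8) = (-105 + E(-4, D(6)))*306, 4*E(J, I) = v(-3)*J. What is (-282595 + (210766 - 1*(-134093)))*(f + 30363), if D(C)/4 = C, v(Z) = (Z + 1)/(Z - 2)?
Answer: 8334472248/5 ≈ 1.6669e+9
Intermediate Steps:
v(Z) = (1 + Z)/(-2 + Z)
D(C) = 4*C
E(J, I) = J/10 (E(J, I) = (((1 - 3)/(-2 - 3))*J)/4 = ((-2/(-5))*J)/4 = ((-⅕*(-2))*J)/4 = (2*J/5)/4 = J/10)
f = -17958/5 (f = -8 + ((-105 + (⅒)*(-4))*306)/9 = -8 + ((-105 - ⅖)*306)/9 = -8 + (-527/5*306)/9 = -8 + (⅑)*(-161262/5) = -8 - 17918/5 = -17958/5 ≈ -3591.6)
(-282595 + (210766 - 1*(-134093)))*(f + 30363) = (-282595 + (210766 - 1*(-134093)))*(-17958/5 + 30363) = (-282595 + (210766 + 134093))*(133857/5) = (-282595 + 344859)*(133857/5) = 62264*(133857/5) = 8334472248/5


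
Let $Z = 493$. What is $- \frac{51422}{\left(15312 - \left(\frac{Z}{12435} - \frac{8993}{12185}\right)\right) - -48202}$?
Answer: $- \frac{155829717309}{192475545398} \approx -0.80961$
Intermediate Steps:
$- \frac{51422}{\left(15312 - \left(\frac{Z}{12435} - \frac{8993}{12185}\right)\right) - -48202} = - \frac{51422}{\left(15312 - \left(\frac{493}{12435} - \frac{8993}{12185}\right)\right) - -48202} = - \frac{51422}{\left(15312 - \left(493 \cdot \frac{1}{12435} - \frac{8993}{12185}\right)\right) + 48202} = - \frac{51422}{\left(15312 - \left(\frac{493}{12435} - \frac{8993}{12185}\right)\right) + 48202} = - \frac{51422}{\left(15312 - - \frac{4232830}{6060819}\right) + 48202} = - \frac{51422}{\left(15312 + \frac{4232830}{6060819}\right) + 48202} = - \frac{51422}{\frac{92807493358}{6060819} + 48202} = - \frac{51422}{\frac{384951090796}{6060819}} = \left(-51422\right) \frac{6060819}{384951090796} = - \frac{155829717309}{192475545398}$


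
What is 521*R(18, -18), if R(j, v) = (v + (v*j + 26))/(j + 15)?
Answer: -164636/33 ≈ -4989.0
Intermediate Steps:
R(j, v) = (26 + v + j*v)/(15 + j) (R(j, v) = (v + (j*v + 26))/(15 + j) = (v + (26 + j*v))/(15 + j) = (26 + v + j*v)/(15 + j))
521*R(18, -18) = 521*((26 - 18 + 18*(-18))/(15 + 18)) = 521*((26 - 18 - 324)/33) = 521*((1/33)*(-316)) = 521*(-316/33) = -164636/33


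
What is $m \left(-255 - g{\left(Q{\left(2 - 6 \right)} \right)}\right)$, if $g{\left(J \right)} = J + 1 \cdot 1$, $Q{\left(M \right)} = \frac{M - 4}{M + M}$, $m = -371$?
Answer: $95347$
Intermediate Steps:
$Q{\left(M \right)} = \frac{-4 + M}{2 M}$
$g{\left(J \right)} = 1 + J$ ($g{\left(J \right)} = J + 1 = 1 + J$)
$m \left(-255 - g{\left(Q{\left(2 - 6 \right)} \right)}\right) = - 371 \left(-255 - \left(1 + \frac{-4 + \left(2 - 6\right)}{2 \left(2 - 6\right)}\right)\right) = - 371 \left(-255 - \left(1 + \frac{-4 - 4}{2 \left(-4\right)}\right)\right) = - 371 \left(-255 - \left(1 + \frac{1}{2} \left(- \frac{1}{4}\right) \left(-8\right)\right)\right) = - 371 \left(-255 - \left(1 + 1\right)\right) = - 371 \left(-255 - 2\right) = \left(-371\right) \left(-257\right) = 95347$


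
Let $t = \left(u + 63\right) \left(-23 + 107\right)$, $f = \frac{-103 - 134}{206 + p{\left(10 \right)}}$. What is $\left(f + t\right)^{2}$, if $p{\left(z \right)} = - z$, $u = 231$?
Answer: $\frac{23427332752041}{38416} \approx 6.0983 \cdot 10^{8}$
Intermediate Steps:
$f = - \frac{237}{196}$ ($f = \frac{-103 - 134}{206 - 10} = - \frac{237}{206 - 10} = - \frac{237}{196} \approx -1.2092$)
$t = 24696$ ($t = \left(231 + 63\right) \left(-23 + 107\right) = 294 \cdot 84 = 24696$)
$\left(f + t\right)^{2} = \left(- \frac{237}{196} + 24696\right)^{2} = \left(\frac{4840179}{196}\right)^{2} = \frac{23427332752041}{38416}$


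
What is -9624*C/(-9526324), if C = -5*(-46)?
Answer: 24060/103547 ≈ 0.23236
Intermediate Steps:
C = 230
-9624*C/(-9526324) = -9624*230/(-9526324) = -2213520*(-1/9526324) = 24060/103547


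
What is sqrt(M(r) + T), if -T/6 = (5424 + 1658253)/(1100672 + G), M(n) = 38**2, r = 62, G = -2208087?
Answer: sqrt(1781929651522630)/1107415 ≈ 38.118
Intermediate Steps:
M(n) = 1444
T = 9982062/1107415 (T = -6*(5424 + 1658253)/(1100672 - 2208087) = -9982062/(-1107415) = -9982062*(-1)/1107415 = -6*(-1663677/1107415) = 9982062/1107415 ≈ 9.0138)
sqrt(M(r) + T) = sqrt(1444 + 9982062/1107415) = sqrt(1609089322/1107415) = sqrt(1781929651522630)/1107415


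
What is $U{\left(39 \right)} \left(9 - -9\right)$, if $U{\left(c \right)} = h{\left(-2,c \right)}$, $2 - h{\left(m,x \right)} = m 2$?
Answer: $108$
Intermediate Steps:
$h{\left(m,x \right)} = 2 - 2 m$ ($h{\left(m,x \right)} = 2 - m 2 = 2 - 2 m$)
$U{\left(c \right)} = 6$ ($U{\left(c \right)} = 2 - -4 = 2 + 4 = 6$)
$U{\left(39 \right)} \left(9 - -9\right) = 6 \left(9 - -9\right) = 6 \left(9 + 9\right) = 6 \cdot 18 = 108$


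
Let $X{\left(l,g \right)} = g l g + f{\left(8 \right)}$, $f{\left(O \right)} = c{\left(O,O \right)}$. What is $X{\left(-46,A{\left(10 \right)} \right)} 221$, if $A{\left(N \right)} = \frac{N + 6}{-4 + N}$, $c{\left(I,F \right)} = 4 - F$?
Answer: $- \frac{658580}{9} \approx -73176.0$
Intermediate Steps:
$f{\left(O \right)} = 4 - O$
$A{\left(N \right)} = \frac{6 + N}{-4 + N}$
$X{\left(l,g \right)} = -4 + l g^{2}$ ($X{\left(l,g \right)} = g l g + \left(4 - 8\right) = l g^{2} + \left(4 - 8\right) = l g^{2} - 4 = -4 + l g^{2}$)
$X{\left(-46,A{\left(10 \right)} \right)} 221 = \left(-4 - 46 \left(\frac{6 + 10}{-4 + 10}\right)^{2}\right) 221 = \left(-4 - 46 \left(\frac{1}{6} \cdot 16\right)^{2}\right) 221 = \left(-4 - 46 \left(\frac{8}{3}\right)^{2}\right) 221 = \left(-4 - \frac{2944}{9}\right) 221 = \left(- \frac{2980}{9}\right) 221 = - \frac{658580}{9}$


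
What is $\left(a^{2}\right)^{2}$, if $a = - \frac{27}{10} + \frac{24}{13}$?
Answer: $\frac{151807041}{285610000} \approx 0.53152$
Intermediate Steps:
$a = - \frac{111}{130}$ ($a = \left(-27\right) \frac{1}{10} + 24 \cdot \frac{1}{13} = - \frac{27}{10} + \frac{24}{13} = - \frac{111}{130} \approx -0.85385$)
$\left(a^{2}\right)^{2} = \left(\left(- \frac{111}{130}\right)^{2}\right)^{2} = \left(\frac{12321}{16900}\right)^{2} = \frac{151807041}{285610000}$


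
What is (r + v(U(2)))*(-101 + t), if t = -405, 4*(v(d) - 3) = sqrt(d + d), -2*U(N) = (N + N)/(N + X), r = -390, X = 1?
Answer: 195822 - 253*I*sqrt(3)/3 ≈ 1.9582e+5 - 146.07*I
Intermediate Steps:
U(N) = -N/(1 + N) (U(N) = -(N + N)/(2*(N + 1)) = -2*N/(2*(1 + N)) = -N/(1 + N))
v(d) = 3 + sqrt(2)*sqrt(d)/4 (v(d) = 3 + sqrt(d + d)/4 = 3 + sqrt(2*d)/4 = 3 + (sqrt(2)*sqrt(d))/4 = 3 + sqrt(2)*sqrt(d)/4)
(r + v(U(2)))*(-101 + t) = (-390 + (3 + sqrt(2)*sqrt(-1*2/(1 + 2))/4))*(-101 - 405) = (-390 + (3 + sqrt(2)*sqrt(-1*2/3)/4))*(-506) = (-390 + (3 + sqrt(2)*sqrt(-1*2*1/3)/4))*(-506) = (-390 + (3 + sqrt(2)*sqrt(-2/3)/4))*(-506) = (-390 + (3 + sqrt(2)*(I*sqrt(6)/3)/4))*(-506) = (-390 + (3 + I*sqrt(3)/6))*(-506) = (-387 + I*sqrt(3)/6)*(-506) = 195822 - 253*I*sqrt(3)/3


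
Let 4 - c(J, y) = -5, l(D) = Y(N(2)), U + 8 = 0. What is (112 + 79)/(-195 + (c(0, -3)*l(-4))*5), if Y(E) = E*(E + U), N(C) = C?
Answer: -191/735 ≈ -0.25986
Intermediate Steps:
U = -8 (U = -8 + 0 = -8)
Y(E) = E*(-8 + E) (Y(E) = E*(E - 8) = E*(-8 + E))
l(D) = -12 (l(D) = 2*(-8 + 2) = 2*(-6) = -12)
c(J, y) = 9 (c(J, y) = 4 - 1*(-5) = 4 + 5 = 9)
(112 + 79)/(-195 + (c(0, -3)*l(-4))*5) = (112 + 79)/(-195 + (9*(-12))*5) = 191/(-195 - 108*5) = 191/(-195 - 540) = 191/(-735) = 191*(-1/735) = -191/735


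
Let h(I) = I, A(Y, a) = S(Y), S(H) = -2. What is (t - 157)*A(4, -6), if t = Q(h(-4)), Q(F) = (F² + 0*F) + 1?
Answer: 280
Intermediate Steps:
A(Y, a) = -2
Q(F) = 1 + F² (Q(F) = (F² + 0) + 1 = F² + 1 = 1 + F²)
t = 17 (t = 1 + (-4)² = 1 + 16 = 17)
(t - 157)*A(4, -6) = (17 - 157)*(-2) = -140*(-2) = 280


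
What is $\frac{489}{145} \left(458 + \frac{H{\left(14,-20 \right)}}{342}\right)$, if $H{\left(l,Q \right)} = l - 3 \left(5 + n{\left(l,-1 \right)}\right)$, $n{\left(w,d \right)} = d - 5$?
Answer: $\frac{25534439}{16530} \approx 1544.7$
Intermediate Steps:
$n{\left(w,d \right)} = -5 + d$ ($n{\left(w,d \right)} = d - 5 = -5 + d$)
$H{\left(l,Q \right)} = 3 + l$ ($H{\left(l,Q \right)} = l - 3 \left(5 - 6\right) = l - -3 = l + 3 = 3 + l$)
$\frac{489}{145} \left(458 + \frac{H{\left(14,-20 \right)}}{342}\right) = \frac{489}{145} \left(458 + \frac{3 + 14}{342}\right) = 489 \cdot \frac{1}{145} \left(458 + 17 \cdot \frac{1}{342}\right) = \frac{489 \left(458 + \frac{17}{342}\right)}{145} = \frac{489}{145} \cdot \frac{156653}{342} = \frac{25534439}{16530}$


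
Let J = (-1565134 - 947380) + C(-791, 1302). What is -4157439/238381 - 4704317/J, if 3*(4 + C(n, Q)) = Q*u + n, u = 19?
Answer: -194916806994/12525182869 ≈ -15.562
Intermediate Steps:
C(n, Q) = -4 + n/3 + 19*Q/3 (C(n, Q) = -4 + (Q*19 + n)/3 = -4 + (19*Q + n)/3 = -4 + (n + 19*Q)/3 = -4 + (n/3 + 19*Q/3) = -4 + n/3 + 19*Q/3)
J = -7513607/3 (J = (-1565134 - 947380) + (-4 + (⅓)*(-791) + (19/3)*1302) = -2512514 + (-4 - 791/3 + 8246) = -2512514 + 23935/3 = -7513607/3 ≈ -2.5045e+6)
-4157439/238381 - 4704317/J = -4157439/238381 - 4704317/(-7513607/3) = -4157439*1/238381 - 4704317*(-3/7513607) = -29073/1667 + 14112951/7513607 = -194916806994/12525182869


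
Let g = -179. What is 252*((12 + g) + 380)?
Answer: 53676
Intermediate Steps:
252*((12 + g) + 380) = 252*((12 - 179) + 380) = 252*(-167 + 380) = 252*213 = 53676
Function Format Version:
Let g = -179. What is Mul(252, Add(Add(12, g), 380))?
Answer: 53676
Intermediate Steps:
Mul(252, Add(Add(12, g), 380)) = Mul(252, Add(Add(12, -179), 380)) = Mul(252, Add(-167, 380)) = Mul(252, 213) = 53676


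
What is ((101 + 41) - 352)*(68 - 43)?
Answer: -5250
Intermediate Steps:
((101 + 41) - 352)*(68 - 43) = (142 - 352)*25 = -210*25 = -5250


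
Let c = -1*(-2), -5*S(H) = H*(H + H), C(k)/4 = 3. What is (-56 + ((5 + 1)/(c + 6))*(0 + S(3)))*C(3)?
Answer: -3522/5 ≈ -704.40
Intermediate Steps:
C(k) = 12 (C(k) = 4*3 = 12)
S(H) = -2*H²/5 (S(H) = -H*(H + H)/5 = -H*2*H/5 = -2*H²/5)
c = 2
(-56 + ((5 + 1)/(c + 6))*(0 + S(3)))*C(3) = (-56 + ((5 + 1)/(2 + 6))*(0 - ⅖*3²))*12 = (-56 + (6/8)*(0 - ⅖*9))*12 = (-56 + (6*(⅛))*(0 - 18/5))*12 = (-56 + (¾)*(-18/5))*12 = (-56 - 27/10)*12 = -587/10*12 = -3522/5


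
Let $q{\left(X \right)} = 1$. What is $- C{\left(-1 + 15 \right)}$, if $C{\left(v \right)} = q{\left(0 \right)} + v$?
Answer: $-15$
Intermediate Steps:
$C{\left(v \right)} = 1 + v$
$- C{\left(-1 + 15 \right)} = - (1 + \left(-1 + 15\right)) = - (1 + 14) = \left(-1\right) 15 = -15$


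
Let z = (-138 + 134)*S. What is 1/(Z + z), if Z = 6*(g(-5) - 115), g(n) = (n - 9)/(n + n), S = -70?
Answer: -5/2008 ≈ -0.0024900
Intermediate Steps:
z = 280 (z = (-138 + 134)*(-70) = -4*(-70) = 280)
g(n) = (-9 + n)/(2*n) (g(n) = (-9 + n)/((2*n)) = (-9 + n)*(1/(2*n)) = (-9 + n)/(2*n))
Z = -3408/5 (Z = 6*((½)*(-9 - 5)/(-5) - 115) = 6*((½)*(-⅕)*(-14) - 115) = 6*(7/5 - 115) = 6*(-568/5) = -3408/5 ≈ -681.60)
1/(Z + z) = 1/(-3408/5 + 280) = 1/(-2008/5) = -5/2008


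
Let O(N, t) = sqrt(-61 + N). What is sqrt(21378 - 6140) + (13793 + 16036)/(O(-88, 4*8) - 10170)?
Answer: -303360930/103429049 + sqrt(15238) - 29829*I*sqrt(149)/103429049 ≈ 120.51 - 0.0035204*I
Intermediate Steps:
sqrt(21378 - 6140) + (13793 + 16036)/(O(-88, 4*8) - 10170) = sqrt(21378 - 6140) + (13793 + 16036)/(sqrt(-61 - 88) - 10170) = sqrt(15238) + 29829/(sqrt(-149) - 10170) = sqrt(15238) + 29829/(I*sqrt(149) - 10170) = sqrt(15238) + 29829/(-10170 + I*sqrt(149))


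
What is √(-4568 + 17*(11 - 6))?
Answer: I*√4483 ≈ 66.955*I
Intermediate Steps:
√(-4568 + 17*(11 - 6)) = √(-4568 + 17*5) = √(-4568 + 85) = √(-4483) = I*√4483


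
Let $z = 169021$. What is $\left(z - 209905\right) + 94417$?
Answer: $53533$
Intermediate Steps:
$\left(z - 209905\right) + 94417 = \left(169021 - 209905\right) + 94417 = -40884 + 94417 = 53533$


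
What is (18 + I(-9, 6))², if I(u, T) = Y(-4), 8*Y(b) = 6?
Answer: 5625/16 ≈ 351.56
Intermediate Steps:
Y(b) = ¾ (Y(b) = (⅛)*6 = ¾)
I(u, T) = ¾
(18 + I(-9, 6))² = (18 + ¾)² = (75/4)² = 5625/16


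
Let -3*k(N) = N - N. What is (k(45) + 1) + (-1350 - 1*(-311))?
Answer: -1038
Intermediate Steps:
k(N) = 0 (k(N) = -(N - N)/3 = -⅓*0 = 0)
(k(45) + 1) + (-1350 - 1*(-311)) = (0 + 1) + (-1350 - 1*(-311)) = 1 + (-1350 + 311) = 1 - 1039 = -1038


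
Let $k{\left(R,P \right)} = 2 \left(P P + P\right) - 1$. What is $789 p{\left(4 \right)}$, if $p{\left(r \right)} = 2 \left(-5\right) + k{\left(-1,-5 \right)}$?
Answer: $22881$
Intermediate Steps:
$k{\left(R,P \right)} = -1 + 2 P + 2 P^{2}$ ($k{\left(R,P \right)} = 2 \left(P^{2} + P\right) - 1 = 2 \left(P + P^{2}\right) - 1 = \left(2 P + 2 P^{2}\right) - 1 = -1 + 2 P + 2 P^{2}$)
$p{\left(r \right)} = 29$ ($p{\left(r \right)} = 2 \left(-5\right) + \left(-1 + 2 \left(-5\right) + 2 \left(-5\right)^{2}\right) = -10 - -39 = -10 + 39 = 29$)
$789 p{\left(4 \right)} = 789 \cdot 29 = 22881$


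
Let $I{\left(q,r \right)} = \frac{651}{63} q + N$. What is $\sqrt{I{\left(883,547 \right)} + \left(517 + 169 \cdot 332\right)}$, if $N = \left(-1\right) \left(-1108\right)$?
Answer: $\frac{2 \sqrt{150429}}{3} \approx 258.57$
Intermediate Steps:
$N = 1108$
$I{\left(q,r \right)} = 1108 + \frac{31 q}{3}$ ($I{\left(q,r \right)} = \frac{651}{63} q + 1108 = 651 \cdot \frac{1}{63} q + 1108 = \frac{31 q}{3} + 1108 = 1108 + \frac{31 q}{3}$)
$\sqrt{I{\left(883,547 \right)} + \left(517 + 169 \cdot 332\right)} = \sqrt{\left(1108 + \frac{31}{3} \cdot 883\right) + \left(517 + 169 \cdot 332\right)} = \sqrt{\left(1108 + \frac{27373}{3}\right) + \left(517 + 56108\right)} = \sqrt{\frac{30697}{3} + 56625} = \sqrt{\frac{200572}{3}} = \frac{2 \sqrt{150429}}{3}$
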